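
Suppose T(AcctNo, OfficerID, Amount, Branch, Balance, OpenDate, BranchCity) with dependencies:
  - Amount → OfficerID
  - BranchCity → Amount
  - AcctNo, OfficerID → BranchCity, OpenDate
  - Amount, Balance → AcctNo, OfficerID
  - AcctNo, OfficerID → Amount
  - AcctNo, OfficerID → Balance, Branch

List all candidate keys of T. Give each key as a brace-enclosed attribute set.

{AcctNo, Amount}⁺ = {AcctNo, Amount, Balance, Branch, BranchCity, OfficerID, OpenDate} — all of the relation — so {AcctNo, Amount} is a candidate key.
{AcctNo, BranchCity}⁺ = {AcctNo, Amount, Balance, Branch, BranchCity, OfficerID, OpenDate} — all of the relation — so {AcctNo, BranchCity} is a candidate key.
{AcctNo, OfficerID}⁺ = {AcctNo, Amount, Balance, Branch, BranchCity, OfficerID, OpenDate} — all of the relation — so {AcctNo, OfficerID} is a candidate key.
{Amount, Balance}⁺ = {AcctNo, Amount, Balance, Branch, BranchCity, OfficerID, OpenDate} — all of the relation — so {Amount, Balance} is a candidate key.
{Balance, BranchCity}⁺ = {AcctNo, Amount, Balance, Branch, BranchCity, OfficerID, OpenDate} — all of the relation — so {Balance, BranchCity} is a candidate key.
No proper subset of any of these is a key, and no other minimal superkey exists.

{AcctNo, Amount}, {AcctNo, BranchCity}, {AcctNo, OfficerID}, {Amount, Balance}, {Balance, BranchCity}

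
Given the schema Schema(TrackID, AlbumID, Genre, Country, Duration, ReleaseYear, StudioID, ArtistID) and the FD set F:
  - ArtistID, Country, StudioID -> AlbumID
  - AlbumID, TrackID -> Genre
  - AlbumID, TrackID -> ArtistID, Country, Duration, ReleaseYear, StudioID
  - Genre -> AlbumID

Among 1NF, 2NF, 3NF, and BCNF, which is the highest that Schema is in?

Candidate keys: {AlbumID, TrackID}, {ArtistID, Country, StudioID, TrackID}, {Genre, TrackID}. Prime attributes: {AlbumID, ArtistID, Country, Genre, StudioID, TrackID}.
ArtistID, Country, StudioID -> AlbumID breaks BCNF: {ArtistID, Country, StudioID}⁺ = {AlbumID, ArtistID, Country, StudioID}, so {ArtistID, Country, StudioID} is not a superkey.
But every attribute on its right side ({AlbumID}) is prime, and the same holds for every other non-superkey FD, so 3NF still holds.

3NF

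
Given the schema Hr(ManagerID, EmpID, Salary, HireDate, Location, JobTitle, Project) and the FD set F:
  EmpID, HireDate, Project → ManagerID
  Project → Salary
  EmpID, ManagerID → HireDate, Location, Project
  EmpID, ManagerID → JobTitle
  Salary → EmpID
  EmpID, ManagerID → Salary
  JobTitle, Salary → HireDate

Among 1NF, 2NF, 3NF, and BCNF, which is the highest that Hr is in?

Candidate keys: {EmpID, ManagerID}, {HireDate, Project}, {JobTitle, Project}, {ManagerID, Project}, {ManagerID, Salary}. Prime attributes: {EmpID, HireDate, JobTitle, ManagerID, Project, Salary}.
For Project → Salary we have {Project}⁺ = {EmpID, Project, Salary}; {Project} is not a superkey, so BCNF fails.
Since {Salary} ⊆ prime attributes and every other non-superkey FD also has a prime right side, the schema is in 3NF.

3NF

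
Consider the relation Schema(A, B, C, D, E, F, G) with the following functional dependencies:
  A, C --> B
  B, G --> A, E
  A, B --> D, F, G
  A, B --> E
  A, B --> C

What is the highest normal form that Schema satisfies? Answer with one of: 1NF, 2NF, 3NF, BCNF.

Candidate keys: {A, B}, {A, C}, {B, G}. Prime attributes: {A, B, C, G}.
The left-hand side of every FD is a superkey, so BCNF is satisfied.

BCNF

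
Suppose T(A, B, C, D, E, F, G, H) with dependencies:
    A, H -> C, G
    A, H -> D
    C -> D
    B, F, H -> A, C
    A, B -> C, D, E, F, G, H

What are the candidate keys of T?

{B} never appears on the right of any FD, so every key must include it.
{A, B} is a candidate key since {A, B}⁺ = {A, B, C, D, E, F, G, H} covers every attribute.
{B, F, H} is a candidate key since {B, F, H}⁺ = {A, B, C, D, E, F, G, H} covers every attribute.
No proper subset of any of these is a key, and no other minimal superkey exists.

{A, B}, {B, F, H}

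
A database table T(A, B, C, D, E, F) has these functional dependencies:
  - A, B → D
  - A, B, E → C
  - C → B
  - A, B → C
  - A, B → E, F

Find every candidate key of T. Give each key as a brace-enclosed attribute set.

{A} never appears on the right of any FD, so every key must include it.
{A, B}⁺ = {A, B, C, D, E, F}, which is every attribute, so {A, B} is a candidate key.
{A, C}⁺ = {A, B, C, D, E, F}, which is every attribute, so {A, C} is a candidate key.
These are minimal and exhaustive — every other superkey contains one of them.

{A, B}, {A, C}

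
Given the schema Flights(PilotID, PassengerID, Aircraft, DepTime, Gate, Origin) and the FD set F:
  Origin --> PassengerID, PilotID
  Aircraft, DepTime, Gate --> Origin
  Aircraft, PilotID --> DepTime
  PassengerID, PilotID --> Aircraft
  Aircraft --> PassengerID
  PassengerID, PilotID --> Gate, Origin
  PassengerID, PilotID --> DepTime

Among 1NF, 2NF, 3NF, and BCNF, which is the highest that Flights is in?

Candidate keys: {Aircraft, DepTime, Gate}, {Aircraft, PilotID}, {Origin}, {PassengerID, PilotID}. Prime attributes: {Aircraft, DepTime, Gate, Origin, PassengerID, PilotID}.
Aircraft --> PassengerID: {Aircraft}⁺ = {Aircraft, PassengerID}, which is not all of the attributes, so the left side is not a superkey — BCNF is violated.
But every attribute on its right side ({PassengerID}) is prime, and the same holds for every other non-superkey FD, so 3NF still holds.

3NF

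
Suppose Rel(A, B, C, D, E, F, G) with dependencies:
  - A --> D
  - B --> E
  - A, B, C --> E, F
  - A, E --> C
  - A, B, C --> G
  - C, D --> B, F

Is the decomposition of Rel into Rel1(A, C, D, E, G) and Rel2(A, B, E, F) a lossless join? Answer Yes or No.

The shared attributes are {A, E} and {A, E}⁺ = {A, B, C, D, E, F, G}.
Rel1 is contained in that closure, so Rel1 ∩ Rel2 --> Rel1 holds and the join is lossless.

Yes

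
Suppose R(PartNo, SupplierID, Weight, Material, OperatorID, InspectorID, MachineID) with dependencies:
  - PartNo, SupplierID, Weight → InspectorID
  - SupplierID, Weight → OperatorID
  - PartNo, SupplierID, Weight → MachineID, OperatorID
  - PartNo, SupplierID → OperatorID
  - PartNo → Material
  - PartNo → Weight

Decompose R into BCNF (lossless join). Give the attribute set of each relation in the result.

{InspectorID, MachineID, PartNo, SupplierID}; {Material, PartNo, Weight}; {OperatorID, SupplierID, Weight}

Candidate key of the original relation: {PartNo, SupplierID}.
Within {InspectorID, MachineID, Material, OperatorID, PartNo, SupplierID, Weight}: {SupplierID, Weight}⁺ ∩ {InspectorID, MachineID, Material, OperatorID, PartNo, SupplierID, Weight} = {OperatorID, SupplierID, Weight}, not the whole set, so SupplierID, Weight → OperatorID violates BCNF; decompose into {OperatorID, SupplierID, Weight} and {InspectorID, MachineID, Material, PartNo, SupplierID, Weight}.
{OperatorID, SupplierID, Weight}: every determinant is a superkey — BCNF.
Within {InspectorID, MachineID, Material, PartNo, SupplierID, Weight}: {PartNo}⁺ ∩ {InspectorID, MachineID, Material, PartNo, SupplierID, Weight} = {Material, PartNo, Weight}, not the whole set, so PartNo → Material, Weight violates BCNF; decompose into {Material, PartNo, Weight} and {InspectorID, MachineID, PartNo, SupplierID}.
{Material, PartNo, Weight}: every determinant is a superkey — BCNF.
{InspectorID, MachineID, PartNo, SupplierID}: every determinant is a superkey — BCNF.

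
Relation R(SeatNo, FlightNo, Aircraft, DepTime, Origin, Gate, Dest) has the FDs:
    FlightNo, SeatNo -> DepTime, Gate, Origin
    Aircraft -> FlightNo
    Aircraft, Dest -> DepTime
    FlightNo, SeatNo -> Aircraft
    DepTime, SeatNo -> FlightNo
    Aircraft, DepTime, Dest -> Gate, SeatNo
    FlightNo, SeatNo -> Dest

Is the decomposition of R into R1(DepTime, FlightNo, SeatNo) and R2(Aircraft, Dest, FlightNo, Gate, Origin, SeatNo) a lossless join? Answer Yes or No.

Yes

Common attributes: {FlightNo, SeatNo}; their closure is {Aircraft, DepTime, Dest, FlightNo, Gate, Origin, SeatNo}.
Since R1 ⊆ {Aircraft, DepTime, Dest, FlightNo, Gate, Origin, SeatNo}, the intersection is a superkey of R1; the decomposition is lossless.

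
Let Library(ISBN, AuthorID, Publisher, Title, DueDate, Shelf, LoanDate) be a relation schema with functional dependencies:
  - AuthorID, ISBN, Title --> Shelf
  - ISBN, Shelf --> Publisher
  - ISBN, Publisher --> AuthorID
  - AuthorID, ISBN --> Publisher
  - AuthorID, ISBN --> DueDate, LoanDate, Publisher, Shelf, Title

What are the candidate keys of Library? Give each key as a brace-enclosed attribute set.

No FD produces {ISBN}, so it must be in every candidate key.
{AuthorID, ISBN}⁺ = {AuthorID, DueDate, ISBN, LoanDate, Publisher, Shelf, Title}, which is every attribute, so {AuthorID, ISBN} is a candidate key.
{ISBN, Publisher}⁺ = {AuthorID, DueDate, ISBN, LoanDate, Publisher, Shelf, Title}, which is every attribute, so {ISBN, Publisher} is a candidate key.
{ISBN, Shelf}⁺ = {AuthorID, DueDate, ISBN, LoanDate, Publisher, Shelf, Title}, which is every attribute, so {ISBN, Shelf} is a candidate key.
No proper subset of any of these is a key, and no other minimal superkey exists.

{AuthorID, ISBN}, {ISBN, Publisher}, {ISBN, Shelf}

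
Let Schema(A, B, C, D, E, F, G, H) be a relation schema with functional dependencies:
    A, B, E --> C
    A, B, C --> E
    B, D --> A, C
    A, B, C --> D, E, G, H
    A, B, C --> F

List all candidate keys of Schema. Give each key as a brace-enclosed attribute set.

{A, B, C}, {A, B, E}, {B, D}

Attributes never on any right-hand side: {B} — every candidate key must contain it.
Closure of {B, D} is {A, B, C, D, E, F, G, H}, the whole schema; {B, D} is a candidate key.
Closure of {A, B, C} is {A, B, C, D, E, F, G, H}, the whole schema; {A, B, C} is a candidate key.
Closure of {A, B, E} is {A, B, C, D, E, F, G, H}, the whole schema; {A, B, E} is a candidate key.
These are minimal and exhaustive — every other superkey contains one of them.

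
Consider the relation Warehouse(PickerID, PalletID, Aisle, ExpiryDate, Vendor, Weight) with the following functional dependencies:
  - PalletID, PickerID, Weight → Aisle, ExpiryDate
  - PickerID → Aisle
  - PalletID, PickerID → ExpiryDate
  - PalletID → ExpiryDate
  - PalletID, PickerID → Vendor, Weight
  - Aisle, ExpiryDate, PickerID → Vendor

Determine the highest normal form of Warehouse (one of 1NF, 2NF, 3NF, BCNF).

1NF

Candidate key: {PalletID, PickerID}. Prime attributes: {PalletID, PickerID}.
PickerID → Aisle: {PickerID}⁺ = {Aisle, PickerID}, which is not all of the attributes, so the left side is not a superkey — BCNF is violated.
PickerID → Aisle determines the non-prime attribute {Aisle} from a non-superkey — 3NF is violated.
{PalletID} is a proper subset of the key {PalletID, PickerID}, and {PalletID}⁺ contains the non-prime attribute {ExpiryDate} — a partial dependency, so 2NF is violated.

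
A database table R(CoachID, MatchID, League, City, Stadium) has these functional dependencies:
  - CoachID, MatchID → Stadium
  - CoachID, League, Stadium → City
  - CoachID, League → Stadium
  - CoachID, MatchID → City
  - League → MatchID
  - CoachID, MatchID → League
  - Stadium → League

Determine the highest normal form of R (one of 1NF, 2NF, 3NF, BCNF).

3NF

Candidate keys: {CoachID, League}, {CoachID, MatchID}, {CoachID, Stadium}. Prime attributes: {CoachID, League, MatchID, Stadium}.
For League → MatchID we have {League}⁺ = {League, MatchID}; {League} is not a superkey, so BCNF fails.
Since {MatchID} ⊆ prime attributes and every other non-superkey FD also has a prime right side, the schema is in 3NF.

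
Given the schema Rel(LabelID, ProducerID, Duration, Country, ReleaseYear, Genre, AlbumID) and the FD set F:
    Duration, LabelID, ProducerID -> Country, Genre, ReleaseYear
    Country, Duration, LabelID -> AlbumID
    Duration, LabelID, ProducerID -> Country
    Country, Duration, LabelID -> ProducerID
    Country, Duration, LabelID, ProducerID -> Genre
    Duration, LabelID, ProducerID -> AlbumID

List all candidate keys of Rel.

No FD produces {Duration, LabelID}, so they must be in every candidate key.
{Country, Duration, LabelID}⁺ = {AlbumID, Country, Duration, Genre, LabelID, ProducerID, ReleaseYear}, which is every attribute, so {Country, Duration, LabelID} is a candidate key.
{Duration, LabelID, ProducerID}⁺ = {AlbumID, Country, Duration, Genre, LabelID, ProducerID, ReleaseYear}, which is every attribute, so {Duration, LabelID, ProducerID} is a candidate key.
These are minimal and exhaustive — every other superkey contains one of them.

{Country, Duration, LabelID}, {Duration, LabelID, ProducerID}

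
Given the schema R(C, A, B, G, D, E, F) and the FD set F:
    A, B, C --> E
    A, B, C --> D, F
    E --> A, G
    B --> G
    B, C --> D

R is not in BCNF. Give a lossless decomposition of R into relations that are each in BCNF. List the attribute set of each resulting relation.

Candidate keys of the original relation: {A, B, C}, {B, C, E}.
{A, B, C, D, E, F, G}: {E} determines {A, E, G} here but is not a superkey — split on E --> A, G, giving {A, E, G} and {B, C, D, E, F}.
{A, E, G}: every determinant is a superkey — BCNF.
{B, C, D, E, F}: {B, C} determines {B, C, D} here but is not a superkey — split on B, C --> D, giving {B, C, D} and {B, C, E, F}.
{B, C, D}: every determinant is a superkey — BCNF.
{B, C, E, F}: every determinant is a superkey — BCNF.

{A, E, G}; {B, C, D}; {B, C, E, F}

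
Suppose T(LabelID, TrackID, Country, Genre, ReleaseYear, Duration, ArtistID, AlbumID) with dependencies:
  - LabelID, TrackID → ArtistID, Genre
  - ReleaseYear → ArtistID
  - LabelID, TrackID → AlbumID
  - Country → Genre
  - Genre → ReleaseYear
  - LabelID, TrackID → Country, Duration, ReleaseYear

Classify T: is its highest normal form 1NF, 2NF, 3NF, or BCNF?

Candidate key: {LabelID, TrackID}. Prime attributes: {LabelID, TrackID}.
ReleaseYear → ArtistID breaks BCNF: {ReleaseYear}⁺ = {ArtistID, ReleaseYear}, so {ReleaseYear} is not a superkey.
Because {ArtistID} is non-prime and the left side of ReleaseYear → ArtistID is not a superkey, the relation is not in 3NF.
Checking every proper subset of each key, none determines a non-prime attribute — 2NF is satisfied.

2NF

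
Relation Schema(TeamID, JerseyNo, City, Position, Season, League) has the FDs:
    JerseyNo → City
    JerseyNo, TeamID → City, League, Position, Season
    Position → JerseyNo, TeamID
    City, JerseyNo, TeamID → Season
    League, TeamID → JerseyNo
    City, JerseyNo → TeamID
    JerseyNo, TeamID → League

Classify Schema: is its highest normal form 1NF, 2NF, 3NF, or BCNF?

BCNF

Candidate keys: {JerseyNo}, {League, TeamID}, {Position}. Prime attributes: {JerseyNo, League, Position, TeamID}.
Every FD has a superkey on the left, so the relation is in BCNF.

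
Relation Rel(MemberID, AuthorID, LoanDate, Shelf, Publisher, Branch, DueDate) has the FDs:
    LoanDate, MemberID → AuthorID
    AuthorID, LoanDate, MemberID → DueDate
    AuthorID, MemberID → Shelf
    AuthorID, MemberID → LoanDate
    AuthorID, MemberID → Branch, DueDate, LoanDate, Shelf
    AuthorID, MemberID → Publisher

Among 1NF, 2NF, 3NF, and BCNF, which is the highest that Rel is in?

Candidate keys: {AuthorID, MemberID}, {LoanDate, MemberID}. Prime attributes: {AuthorID, LoanDate, MemberID}.
Each dependency's left side is a superkey — BCNF holds.

BCNF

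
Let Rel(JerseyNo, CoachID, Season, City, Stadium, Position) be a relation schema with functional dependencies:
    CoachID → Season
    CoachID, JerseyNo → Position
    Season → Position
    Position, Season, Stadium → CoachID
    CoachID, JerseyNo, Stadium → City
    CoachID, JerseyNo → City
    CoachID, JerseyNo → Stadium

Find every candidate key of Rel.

{JerseyNo} never appears on the right of any FD, so every key must include it.
{CoachID, JerseyNo}⁺ = {City, CoachID, JerseyNo, Position, Season, Stadium} — all of the relation — so {CoachID, JerseyNo} is a candidate key.
{JerseyNo, Season, Stadium}⁺ = {City, CoachID, JerseyNo, Position, Season, Stadium} — all of the relation — so {JerseyNo, Season, Stadium} is a candidate key.
Any other superkey properly contains one of these, so there are no further candidate keys.

{CoachID, JerseyNo}, {JerseyNo, Season, Stadium}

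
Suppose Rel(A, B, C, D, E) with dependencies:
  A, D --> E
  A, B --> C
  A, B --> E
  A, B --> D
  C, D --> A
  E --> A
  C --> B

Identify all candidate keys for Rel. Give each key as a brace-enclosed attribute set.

{A, B}, {A, C}, {B, E}, {C, D}, {C, E}

{A, B} is a candidate key since {A, B}⁺ = {A, B, C, D, E} covers every attribute.
{A, C} is a candidate key since {A, C}⁺ = {A, B, C, D, E} covers every attribute.
{B, E} is a candidate key since {B, E}⁺ = {A, B, C, D, E} covers every attribute.
{C, D} is a candidate key since {C, D}⁺ = {A, B, C, D, E} covers every attribute.
{C, E} is a candidate key since {C, E}⁺ = {A, B, C, D, E} covers every attribute.
Any other superkey properly contains one of these, so there are no further candidate keys.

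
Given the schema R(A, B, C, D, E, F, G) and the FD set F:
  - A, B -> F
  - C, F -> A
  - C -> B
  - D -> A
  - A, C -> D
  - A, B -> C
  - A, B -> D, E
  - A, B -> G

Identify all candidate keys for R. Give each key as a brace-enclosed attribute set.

{A, B}, {A, C}, {B, D}, {C, D}, {C, F}

{A, B}⁺ = {A, B, C, D, E, F, G}, which is every attribute, so {A, B} is a candidate key.
{A, C}⁺ = {A, B, C, D, E, F, G}, which is every attribute, so {A, C} is a candidate key.
{B, D}⁺ = {A, B, C, D, E, F, G}, which is every attribute, so {B, D} is a candidate key.
{C, D}⁺ = {A, B, C, D, E, F, G}, which is every attribute, so {C, D} is a candidate key.
{C, F}⁺ = {A, B, C, D, E, F, G}, which is every attribute, so {C, F} is a candidate key.
Any other superkey properly contains one of these, so there are no further candidate keys.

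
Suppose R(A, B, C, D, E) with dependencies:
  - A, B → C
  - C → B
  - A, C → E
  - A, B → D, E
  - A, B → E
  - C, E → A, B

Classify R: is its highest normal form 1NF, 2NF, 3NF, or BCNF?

3NF

Candidate keys: {A, B}, {A, C}, {C, E}. Prime attributes: {A, B, C, E}.
For C → B we have {C}⁺ = {B, C}; {C} is not a superkey, so BCNF fails.
Its right-hand attributes {B} are all prime, as are those of every other non-superkey FD — the relation is in 3NF.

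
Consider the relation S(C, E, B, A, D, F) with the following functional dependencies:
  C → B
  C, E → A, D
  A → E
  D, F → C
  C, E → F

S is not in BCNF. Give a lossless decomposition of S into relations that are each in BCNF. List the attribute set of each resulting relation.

Candidate keys of the original relation: {A, C}, {A, D, F}, {C, E}, {D, E, F}.
In {A, B, C, D, E, F}, {C} is not a superkey ({C}⁺ restricted to this set is {B, C}), so split on C → B into {B, C} and {A, C, D, E, F}.
{B, C} is in BCNF.
In {A, C, D, E, F}, {A} is not a superkey ({A}⁺ restricted to this set is {A, E}), so split on A → E into {A, E} and {A, C, D, F}.
{A, E} is in BCNF.
In {A, C, D, F}, {D, F} is not a superkey ({D, F}⁺ restricted to this set is {C, D, F}), so split on D, F → C into {C, D, F} and {A, D, F}.
{C, D, F} is in BCNF.
{A, D, F} is in BCNF.

{A, D, F}; {A, E}; {B, C}; {C, D, F}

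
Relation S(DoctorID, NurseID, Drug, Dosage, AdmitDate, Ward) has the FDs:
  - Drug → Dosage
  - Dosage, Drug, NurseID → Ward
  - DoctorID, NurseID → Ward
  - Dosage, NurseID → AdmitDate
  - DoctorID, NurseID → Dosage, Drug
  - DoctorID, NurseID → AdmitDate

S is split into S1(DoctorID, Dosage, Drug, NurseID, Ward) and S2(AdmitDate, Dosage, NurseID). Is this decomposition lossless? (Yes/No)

S1 ∩ S2 = {Dosage, NurseID}; its closure under F is {AdmitDate, Dosage, NurseID}.
Since S2 ⊆ {AdmitDate, Dosage, NurseID}, the intersection is a superkey of S2; the decomposition is lossless.

Yes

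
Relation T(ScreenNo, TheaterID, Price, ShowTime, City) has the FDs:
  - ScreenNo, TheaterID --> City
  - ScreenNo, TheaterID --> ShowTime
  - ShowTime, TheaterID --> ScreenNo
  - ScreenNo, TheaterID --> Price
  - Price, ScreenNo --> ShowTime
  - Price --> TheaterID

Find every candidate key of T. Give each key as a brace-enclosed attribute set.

Closure of {Price, ScreenNo} is {City, Price, ScreenNo, ShowTime, TheaterID}, the whole schema; {Price, ScreenNo} is a candidate key.
Closure of {Price, ShowTime} is {City, Price, ScreenNo, ShowTime, TheaterID}, the whole schema; {Price, ShowTime} is a candidate key.
Closure of {ScreenNo, TheaterID} is {City, Price, ScreenNo, ShowTime, TheaterID}, the whole schema; {ScreenNo, TheaterID} is a candidate key.
Closure of {ShowTime, TheaterID} is {City, Price, ScreenNo, ShowTime, TheaterID}, the whole schema; {ShowTime, TheaterID} is a candidate key.
Any other superkey properly contains one of these, so there are no further candidate keys.

{Price, ScreenNo}, {Price, ShowTime}, {ScreenNo, TheaterID}, {ShowTime, TheaterID}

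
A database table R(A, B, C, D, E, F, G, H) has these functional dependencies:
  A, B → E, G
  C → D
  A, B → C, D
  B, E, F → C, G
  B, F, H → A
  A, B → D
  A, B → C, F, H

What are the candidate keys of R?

No FD produces {B}, so it must be in every candidate key.
{A, B}⁺ = {A, B, C, D, E, F, G, H} — all of the relation — so {A, B} is a candidate key.
{B, F, H}⁺ = {A, B, C, D, E, F, G, H} — all of the relation — so {B, F, H} is a candidate key.
Any other superkey properly contains one of these, so there are no further candidate keys.

{A, B}, {B, F, H}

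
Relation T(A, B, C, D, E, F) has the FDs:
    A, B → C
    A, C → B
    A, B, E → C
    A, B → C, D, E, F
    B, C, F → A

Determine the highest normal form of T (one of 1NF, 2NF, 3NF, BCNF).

Candidate keys: {A, B}, {A, C}, {B, C, F}. Prime attributes: {A, B, C, F}.
Every FD has a superkey on the left, so the relation is in BCNF.

BCNF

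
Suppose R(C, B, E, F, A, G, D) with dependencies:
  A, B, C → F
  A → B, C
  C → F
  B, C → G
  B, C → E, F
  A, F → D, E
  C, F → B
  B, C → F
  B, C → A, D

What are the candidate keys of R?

Closure of {A} is {A, B, C, D, E, F, G}, the whole schema; {A} is a candidate key.
Closure of {C} is {A, B, C, D, E, F, G}, the whole schema; {C} is a candidate key.
These are minimal and exhaustive — every other superkey contains one of them.

{A}, {C}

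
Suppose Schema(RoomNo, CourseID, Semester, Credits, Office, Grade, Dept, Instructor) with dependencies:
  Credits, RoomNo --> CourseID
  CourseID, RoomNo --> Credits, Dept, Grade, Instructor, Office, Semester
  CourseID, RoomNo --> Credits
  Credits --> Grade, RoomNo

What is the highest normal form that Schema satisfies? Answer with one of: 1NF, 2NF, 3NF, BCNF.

BCNF

Candidate keys: {CourseID, RoomNo}, {Credits}. Prime attributes: {CourseID, Credits, RoomNo}.
Every FD has a superkey on the left, so the relation is in BCNF.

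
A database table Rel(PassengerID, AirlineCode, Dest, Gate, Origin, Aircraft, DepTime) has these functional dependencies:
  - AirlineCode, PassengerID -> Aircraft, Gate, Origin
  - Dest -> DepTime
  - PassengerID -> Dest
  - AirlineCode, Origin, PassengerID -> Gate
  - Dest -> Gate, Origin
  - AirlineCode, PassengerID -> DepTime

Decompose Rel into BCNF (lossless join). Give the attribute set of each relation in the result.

{Aircraft, AirlineCode, PassengerID}; {DepTime, Dest, Gate, Origin}; {Dest, PassengerID}

Candidate key of the original relation: {AirlineCode, PassengerID}.
In {Aircraft, AirlineCode, DepTime, Dest, Gate, Origin, PassengerID}, {Dest} is not a superkey ({Dest}⁺ restricted to this set is {DepTime, Dest, Gate, Origin}), so split on Dest -> DepTime, Gate, Origin into {DepTime, Dest, Gate, Origin} and {Aircraft, AirlineCode, Dest, PassengerID}.
{DepTime, Dest, Gate, Origin} has no BCNF violation.
In {Aircraft, AirlineCode, Dest, PassengerID}, {PassengerID} is not a superkey ({PassengerID}⁺ restricted to this set is {Dest, PassengerID}), so split on PassengerID -> Dest into {Dest, PassengerID} and {Aircraft, AirlineCode, PassengerID}.
{Dest, PassengerID} has no BCNF violation.
{Aircraft, AirlineCode, PassengerID} has no BCNF violation.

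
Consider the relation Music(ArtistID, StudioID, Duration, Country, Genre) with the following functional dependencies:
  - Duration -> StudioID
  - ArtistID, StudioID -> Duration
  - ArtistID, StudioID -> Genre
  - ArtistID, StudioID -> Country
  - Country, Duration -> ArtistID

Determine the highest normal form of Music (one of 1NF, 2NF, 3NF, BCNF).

3NF

Candidate keys: {ArtistID, Duration}, {ArtistID, StudioID}, {Country, Duration}. Prime attributes: {ArtistID, Country, Duration, StudioID}.
Duration -> StudioID breaks BCNF: {Duration}⁺ = {Duration, StudioID}, so {Duration} is not a superkey.
Its right-hand attributes {StudioID} are all prime, as are those of every other non-superkey FD — the relation is in 3NF.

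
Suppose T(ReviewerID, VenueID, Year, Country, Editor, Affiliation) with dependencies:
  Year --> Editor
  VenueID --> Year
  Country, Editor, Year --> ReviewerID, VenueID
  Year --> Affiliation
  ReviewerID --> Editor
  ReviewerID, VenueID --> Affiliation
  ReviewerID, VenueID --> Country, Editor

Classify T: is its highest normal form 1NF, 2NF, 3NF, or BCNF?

1NF

Candidate keys: {Country, VenueID}, {Country, Year}, {ReviewerID, VenueID}. Prime attributes: {Country, ReviewerID, VenueID, Year}.
Year --> Editor: {Year}⁺ = {Affiliation, Editor, Year}, which is not all of the attributes, so the left side is not a superkey — BCNF is violated.
Because {Editor} is non-prime and the left side of Year --> Editor is not a superkey, the relation is not in 3NF.
The proper key subset {VenueID} of {Country, VenueID} determines non-prime {Affiliation, Editor}, so the relation is not even in 2NF.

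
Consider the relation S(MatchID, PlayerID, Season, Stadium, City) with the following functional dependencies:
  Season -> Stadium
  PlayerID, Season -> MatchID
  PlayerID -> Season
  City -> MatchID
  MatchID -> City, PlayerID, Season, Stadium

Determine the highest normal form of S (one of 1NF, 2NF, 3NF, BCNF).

2NF

Candidate keys: {City}, {MatchID}, {PlayerID}. Prime attributes: {City, MatchID, PlayerID}.
For Season -> Stadium we have {Season}⁺ = {Season, Stadium}; {Season} is not a superkey, so BCNF fails.
Season -> Stadium has non-prime {Stadium} on the right and a non-superkey on the left, so 3NF fails.
With only single-attribute keys there can be no partial dependency, so 2NF holds.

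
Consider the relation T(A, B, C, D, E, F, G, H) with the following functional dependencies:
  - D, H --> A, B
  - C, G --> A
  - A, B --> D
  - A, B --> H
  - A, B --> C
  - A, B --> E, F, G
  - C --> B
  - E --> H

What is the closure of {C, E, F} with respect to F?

Start with {C, E, F}.
C --> B applies; add {B} → now {B, C, E, F}.
E --> H applies; add {H} → now {B, C, E, F, H}.
No further FD applies.

{B, C, E, F, H}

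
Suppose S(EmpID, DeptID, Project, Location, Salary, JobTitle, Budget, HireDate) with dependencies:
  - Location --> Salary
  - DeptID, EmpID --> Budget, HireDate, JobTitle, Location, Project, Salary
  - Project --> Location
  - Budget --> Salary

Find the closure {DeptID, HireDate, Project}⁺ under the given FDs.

{DeptID, HireDate, Location, Project, Salary}

Start with {DeptID, HireDate, Project}.
Project --> Location applies; add {Location} → now {DeptID, HireDate, Location, Project}.
Location --> Salary applies; add {Salary} → now {DeptID, HireDate, Location, Project, Salary}.
No further FD applies.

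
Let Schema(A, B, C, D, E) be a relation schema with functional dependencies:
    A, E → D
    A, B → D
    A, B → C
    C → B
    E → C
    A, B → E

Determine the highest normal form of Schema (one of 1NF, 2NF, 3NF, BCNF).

Candidate keys: {A, B}, {A, C}, {A, E}. Prime attributes: {A, B, C, E}.
C → B breaks BCNF: {C}⁺ = {B, C}, so {C} is not a superkey.
But every attribute on its right side ({B}) is prime, and the same holds for every other non-superkey FD, so 3NF still holds.

3NF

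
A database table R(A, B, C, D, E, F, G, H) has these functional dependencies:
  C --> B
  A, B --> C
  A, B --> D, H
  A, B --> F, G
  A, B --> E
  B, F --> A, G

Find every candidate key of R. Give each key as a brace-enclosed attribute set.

{A, B}, {A, C}, {B, F}, {C, F}

{A, B}⁺ = {A, B, C, D, E, F, G, H}, which is every attribute, so {A, B} is a candidate key.
{A, C}⁺ = {A, B, C, D, E, F, G, H}, which is every attribute, so {A, C} is a candidate key.
{B, F}⁺ = {A, B, C, D, E, F, G, H}, which is every attribute, so {B, F} is a candidate key.
{C, F}⁺ = {A, B, C, D, E, F, G, H}, which is every attribute, so {C, F} is a candidate key.
Any other superkey properly contains one of these, so there are no further candidate keys.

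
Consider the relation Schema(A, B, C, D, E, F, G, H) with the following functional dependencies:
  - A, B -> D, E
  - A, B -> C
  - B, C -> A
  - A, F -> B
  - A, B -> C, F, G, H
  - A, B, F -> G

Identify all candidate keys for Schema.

{A, B} is a candidate key since {A, B}⁺ = {A, B, C, D, E, F, G, H} covers every attribute.
{A, F} is a candidate key since {A, F}⁺ = {A, B, C, D, E, F, G, H} covers every attribute.
{B, C} is a candidate key since {B, C}⁺ = {A, B, C, D, E, F, G, H} covers every attribute.
These are minimal and exhaustive — every other superkey contains one of them.

{A, B}, {A, F}, {B, C}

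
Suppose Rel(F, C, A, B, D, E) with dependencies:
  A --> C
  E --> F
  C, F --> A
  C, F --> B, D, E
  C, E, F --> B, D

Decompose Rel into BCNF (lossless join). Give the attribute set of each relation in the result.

Candidate keys of the original relation: {A, E}, {A, F}, {C, E}, {C, F}.
Within {A, B, C, D, E, F}: {A}⁺ ∩ {A, B, C, D, E, F} = {A, C}, not the whole set, so A --> C violates BCNF; decompose into {A, C} and {A, B, D, E, F}.
{A, C} has no BCNF violation.
Within {A, B, D, E, F}: {E}⁺ ∩ {A, B, D, E, F} = {E, F}, not the whole set, so E --> F violates BCNF; decompose into {E, F} and {A, B, D, E}.
{E, F} has no BCNF violation.
{A, B, D, E} has no BCNF violation.

{A, B, D, E}; {A, C}; {E, F}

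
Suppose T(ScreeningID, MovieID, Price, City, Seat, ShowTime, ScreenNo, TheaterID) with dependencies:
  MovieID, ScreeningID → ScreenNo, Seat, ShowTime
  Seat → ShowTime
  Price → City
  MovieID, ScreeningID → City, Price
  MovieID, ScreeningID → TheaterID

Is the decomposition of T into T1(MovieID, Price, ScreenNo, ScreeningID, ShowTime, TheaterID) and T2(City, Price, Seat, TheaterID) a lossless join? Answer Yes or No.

The shared attributes are {Price, TheaterID} and {Price, TheaterID}⁺ = {City, Price, TheaterID}.
Neither T1 nor T2 is contained in that closure, so the decomposition is lossy.

No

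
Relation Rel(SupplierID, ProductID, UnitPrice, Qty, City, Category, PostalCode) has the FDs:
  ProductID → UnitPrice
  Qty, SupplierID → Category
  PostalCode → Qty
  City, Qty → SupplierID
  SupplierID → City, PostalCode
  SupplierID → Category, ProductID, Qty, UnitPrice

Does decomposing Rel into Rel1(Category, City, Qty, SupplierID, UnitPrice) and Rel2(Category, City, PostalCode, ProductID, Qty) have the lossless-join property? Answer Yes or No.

The shared attributes are {Category, City, Qty} and {Category, City, Qty}⁺ = {Category, City, PostalCode, ProductID, Qty, SupplierID, UnitPrice}.
Since Rel1 ⊆ {Category, City, PostalCode, ProductID, Qty, SupplierID, UnitPrice}, the intersection is a superkey of Rel1; the decomposition is lossless.

Yes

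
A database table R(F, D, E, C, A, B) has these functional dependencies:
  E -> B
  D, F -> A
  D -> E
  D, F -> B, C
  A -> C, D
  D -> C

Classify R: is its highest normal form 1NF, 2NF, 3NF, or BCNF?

Candidate keys: {A, F}, {D, F}. Prime attributes: {A, D, F}.
E -> B breaks BCNF: {E}⁺ = {B, E}, so {E} is not a superkey.
E -> B determines the non-prime attribute {B} from a non-superkey — 3NF is violated.
The proper key subset {A} of {A, F} determines non-prime {B, C, E}, so the relation is not even in 2NF.

1NF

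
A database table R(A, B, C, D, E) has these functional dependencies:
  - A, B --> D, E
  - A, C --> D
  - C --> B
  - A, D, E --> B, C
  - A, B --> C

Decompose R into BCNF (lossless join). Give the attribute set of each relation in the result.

{A, C, D, E}; {B, C}

Candidate keys of the original relation: {A, B}, {A, C}, {A, D, E}.
Within {A, B, C, D, E}: {C}⁺ ∩ {A, B, C, D, E} = {B, C}, not the whole set, so C --> B violates BCNF; decompose into {B, C} and {A, C, D, E}.
{B, C}: every determinant is a superkey — BCNF.
{A, C, D, E}: every determinant is a superkey — BCNF.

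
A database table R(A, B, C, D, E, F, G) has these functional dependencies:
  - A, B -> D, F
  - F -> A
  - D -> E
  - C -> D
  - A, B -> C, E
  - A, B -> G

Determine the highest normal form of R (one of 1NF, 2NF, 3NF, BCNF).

Candidate keys: {A, B}, {B, F}. Prime attributes: {A, B, F}.
For F -> A we have {F}⁺ = {A, F}; {F} is not a superkey, so BCNF fails.
Because {E} is non-prime and the left side of D -> E is not a superkey, the relation is not in 3NF.
Checking every proper subset of each key, none determines a non-prime attribute — 2NF is satisfied.

2NF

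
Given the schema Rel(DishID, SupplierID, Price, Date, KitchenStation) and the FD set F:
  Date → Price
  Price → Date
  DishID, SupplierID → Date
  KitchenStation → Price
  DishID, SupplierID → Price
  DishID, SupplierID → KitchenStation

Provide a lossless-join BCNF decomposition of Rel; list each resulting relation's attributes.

Candidate key of the original relation: {DishID, SupplierID}.
In {Date, DishID, KitchenStation, Price, SupplierID}, {Date} is not a superkey ({Date}⁺ restricted to this set is {Date, Price}), so split on Date → Price into {Date, Price} and {Date, DishID, KitchenStation, SupplierID}.
{Date, Price} is in BCNF.
In {Date, DishID, KitchenStation, SupplierID}, {KitchenStation} is not a superkey ({KitchenStation}⁺ restricted to this set is {Date, KitchenStation}), so split on KitchenStation → Date into {Date, KitchenStation} and {DishID, KitchenStation, SupplierID}.
{Date, KitchenStation} is in BCNF.
{DishID, KitchenStation, SupplierID} is in BCNF.

{Date, KitchenStation}; {Date, Price}; {DishID, KitchenStation, SupplierID}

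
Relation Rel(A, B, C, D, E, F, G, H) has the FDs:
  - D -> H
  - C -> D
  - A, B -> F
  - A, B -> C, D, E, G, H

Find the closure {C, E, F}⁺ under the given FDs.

Start with {C, E, F}.
C -> D applies; add {D} → now {C, D, E, F}.
D -> H applies; add {H} → now {C, D, E, F, H}.
No further FD applies.

{C, D, E, F, H}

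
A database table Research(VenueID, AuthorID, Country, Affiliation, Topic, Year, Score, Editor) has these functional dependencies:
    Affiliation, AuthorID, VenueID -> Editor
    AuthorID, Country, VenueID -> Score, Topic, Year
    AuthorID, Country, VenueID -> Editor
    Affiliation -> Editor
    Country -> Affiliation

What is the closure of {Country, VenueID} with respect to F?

Start with {Country, VenueID}.
Country -> Affiliation applies; add {Affiliation} → now {Affiliation, Country, VenueID}.
Affiliation -> Editor applies; add {Editor} → now {Affiliation, Country, Editor, VenueID}.
No further FD applies.

{Affiliation, Country, Editor, VenueID}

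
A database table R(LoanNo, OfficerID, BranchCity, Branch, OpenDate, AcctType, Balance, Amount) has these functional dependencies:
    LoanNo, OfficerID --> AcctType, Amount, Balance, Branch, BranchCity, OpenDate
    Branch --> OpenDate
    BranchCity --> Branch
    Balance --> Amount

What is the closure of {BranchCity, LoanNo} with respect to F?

Start with {BranchCity, LoanNo}.
BranchCity --> Branch applies; add {Branch} → now {Branch, BranchCity, LoanNo}.
Branch --> OpenDate applies; add {OpenDate} → now {Branch, BranchCity, LoanNo, OpenDate}.
No further FD applies.

{Branch, BranchCity, LoanNo, OpenDate}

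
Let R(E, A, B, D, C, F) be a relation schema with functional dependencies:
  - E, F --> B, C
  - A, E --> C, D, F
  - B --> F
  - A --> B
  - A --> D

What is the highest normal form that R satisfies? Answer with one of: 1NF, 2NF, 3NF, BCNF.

Candidate key: {A, E}. Prime attributes: {A, E}.
E, F --> B, C: {E, F}⁺ = {B, C, E, F}, which is not all of the attributes, so the left side is not a superkey — BCNF is violated.
Because {B, C} are non-prime and the left side of E, F --> B, C is not a superkey, the relation is not in 3NF.
Since {A} ⊂ {A, E} and {A}⁺ ⊇ {B, D, F} with {B, D, F} non-prime, there is a partial dependency; 2NF fails.

1NF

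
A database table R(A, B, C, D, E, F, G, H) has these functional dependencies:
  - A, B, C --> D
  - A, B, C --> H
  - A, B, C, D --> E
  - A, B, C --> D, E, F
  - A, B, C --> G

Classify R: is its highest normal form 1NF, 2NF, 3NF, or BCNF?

BCNF

Candidate key: {A, B, C}. Prime attributes: {A, B, C}.
Each dependency's left side is a superkey — BCNF holds.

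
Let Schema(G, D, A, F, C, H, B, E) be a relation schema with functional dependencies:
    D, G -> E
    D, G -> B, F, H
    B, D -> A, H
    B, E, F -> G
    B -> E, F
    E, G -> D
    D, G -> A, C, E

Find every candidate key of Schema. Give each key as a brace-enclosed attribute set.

{B}⁺ = {A, B, C, D, E, F, G, H} — all of the relation — so {B} is a candidate key.
{D, G}⁺ = {A, B, C, D, E, F, G, H} — all of the relation — so {D, G} is a candidate key.
{E, G}⁺ = {A, B, C, D, E, F, G, H} — all of the relation — so {E, G} is a candidate key.
These are minimal and exhaustive — every other superkey contains one of them.

{B}, {D, G}, {E, G}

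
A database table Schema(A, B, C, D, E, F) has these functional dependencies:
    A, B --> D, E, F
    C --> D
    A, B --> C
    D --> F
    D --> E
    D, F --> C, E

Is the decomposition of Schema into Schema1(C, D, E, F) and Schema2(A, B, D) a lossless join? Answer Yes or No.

Common attributes: {D}; their closure is {C, D, E, F}.
This includes all of Schema1, so the common attributes are a superkey of Schema1 — the join is lossless.

Yes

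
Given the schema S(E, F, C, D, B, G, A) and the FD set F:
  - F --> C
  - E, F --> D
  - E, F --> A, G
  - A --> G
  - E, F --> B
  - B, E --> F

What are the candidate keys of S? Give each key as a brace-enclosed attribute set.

No FD produces {E}, so it must be in every candidate key.
{B, E}⁺ = {A, B, C, D, E, F, G} — all of the relation — so {B, E} is a candidate key.
{E, F}⁺ = {A, B, C, D, E, F, G} — all of the relation — so {E, F} is a candidate key.
Any other superkey properly contains one of these, so there are no further candidate keys.

{B, E}, {E, F}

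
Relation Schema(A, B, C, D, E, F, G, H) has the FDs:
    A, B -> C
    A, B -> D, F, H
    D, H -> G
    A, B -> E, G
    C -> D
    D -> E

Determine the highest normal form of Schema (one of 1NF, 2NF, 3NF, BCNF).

Candidate key: {A, B}. Prime attributes: {A, B}.
D, H -> G breaks BCNF: {D, H}⁺ = {D, E, G, H}, so {D, H} is not a superkey.
D, H -> G has non-prime {G} on the right and a non-superkey on the left, so 3NF fails.
Checking every proper subset of each key, none determines a non-prime attribute — 2NF is satisfied.

2NF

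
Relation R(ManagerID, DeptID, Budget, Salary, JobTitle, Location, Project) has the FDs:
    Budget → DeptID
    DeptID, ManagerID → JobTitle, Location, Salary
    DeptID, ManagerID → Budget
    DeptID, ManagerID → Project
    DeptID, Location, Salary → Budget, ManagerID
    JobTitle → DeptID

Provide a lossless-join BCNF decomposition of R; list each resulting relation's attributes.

{Budget, DeptID}; {Budget, JobTitle, Location, ManagerID, Project, Salary}

Candidate keys of the original relation: {Budget, Location, Salary}, {Budget, ManagerID}, {DeptID, Location, Salary}, {DeptID, ManagerID}, {JobTitle, Location, Salary}, {JobTitle, ManagerID}.
{Budget, DeptID, JobTitle, Location, ManagerID, Project, Salary}: {Budget} determines {Budget, DeptID} here but is not a superkey — split on Budget → DeptID, giving {Budget, DeptID} and {Budget, JobTitle, Location, ManagerID, Project, Salary}.
{Budget, DeptID} has no BCNF violation.
{Budget, JobTitle, Location, ManagerID, Project, Salary} has no BCNF violation.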